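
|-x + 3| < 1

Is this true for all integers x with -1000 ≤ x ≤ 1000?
The claim fails at x = 0:
x = 0: LHS = |-0 + 3| = |3| = 3; 3 < 1 — FAILS

Because a single integer refutes it, the statement is false.

Answer: False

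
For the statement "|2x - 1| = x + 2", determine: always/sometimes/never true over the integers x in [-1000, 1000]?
Holds at x = 3: LHS = |2·3 - 1| = |5| = 5, RHS = 3 + 2 = 5; 5 = 5 — holds
Fails at x = 0: LHS = |2·0 - 1| = |-1| = 1, RHS = 0 + 2 = 2; 1 = 2 — FAILS
It is satisfied by some integers in the range but not all.

Answer: Sometimes true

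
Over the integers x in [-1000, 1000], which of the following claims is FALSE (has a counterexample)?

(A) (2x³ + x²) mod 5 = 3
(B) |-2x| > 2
(A) x = 0: LHS = (2·0³ + 0²) mod 5 = 0 mod 5 = 0; 0 = 3 — FAILS
(B) x = 0: LHS = |-2·0| = |0| = 0; 0 > 2 — FAILS

Answer: Both A and B are false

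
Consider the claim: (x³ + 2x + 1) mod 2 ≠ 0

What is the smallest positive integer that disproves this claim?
Testing positive integers:
x = 1: LHS = (1³ + 2·1 + 1) mod 2 = 4 mod 2 = 0; 0 ≠ 0 — FAILS  ← smallest positive counterexample

Answer: x = 1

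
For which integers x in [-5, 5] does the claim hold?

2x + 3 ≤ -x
Holds for: {-5, -4, -3, -2, -1}
Fails for: {0, 1, 2, 3, 4, 5}

Answer: {-5, -4, -3, -2, -1}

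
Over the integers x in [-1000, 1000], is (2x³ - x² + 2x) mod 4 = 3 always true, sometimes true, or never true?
Holds at x = 1: LHS = (2·1³ - 1² + 2·1) mod 4 = 3 mod 4 = 3; 3 = 3 — holds
Fails at x = 0: LHS = (2·0³ - 0² + 2·0) mod 4 = 0 mod 4 = 0; 0 = 3 — FAILS
It is satisfied by some integers in the range but not all.

Answer: Sometimes true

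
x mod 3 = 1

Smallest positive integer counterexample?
Testing positive integers:
x = 1: LHS = 1 mod 3 = 1; 1 = 1 — holds
x = 2: LHS = 2 mod 3 = 2; 2 = 1 — FAILS  ← smallest positive counterexample

Answer: x = 2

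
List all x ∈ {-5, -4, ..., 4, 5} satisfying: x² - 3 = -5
Over all integers in [-5, 5], LHS − RHS is always positive; it is smallest at x = 0, where it equals 2:
x = 0: LHS = 0² - 3 = -3; -3 = -5 — FAILS
At the ends of the range:
x = -5: LHS = (-5)² - 3 = 22; 22 = -5 — FAILS
x = 5: LHS = 5² - 3 = 22; 22 = -5 — FAILS
Hence LHS − RHS is never 0, i.e. the two sides are never equal, so the claimed relation (=) fails for every integer in [-5, 5].

Answer: None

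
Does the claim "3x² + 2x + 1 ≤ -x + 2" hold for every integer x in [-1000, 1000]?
The claim fails at x = 1:
x = 1: LHS = 3·1² + 2·1 + 1 = 6, RHS = -1 + 2 = 1; 6 ≤ 1 — FAILS

Because a single integer refutes it, the statement is false.

Answer: False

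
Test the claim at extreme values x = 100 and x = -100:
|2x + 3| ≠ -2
x = 100: LHS = |2·100 + 3| = |203| = 203; 203 ≠ -2 — holds
x = -100: LHS = |2·(-100) + 3| = |-197| = 197; 197 ≠ -2 — holds

Answer: Yes, holds for both x = 100 and x = -100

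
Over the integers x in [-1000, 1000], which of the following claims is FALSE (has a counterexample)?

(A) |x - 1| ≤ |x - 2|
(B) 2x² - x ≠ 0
(A) x = 2: LHS = |2 - 1| = |1| = 1, RHS = |2 - 2| = |0| = 0; 1 ≤ 0 — FAILS
(B) x = 0: LHS = 2·0² - 0 = 0; 0 ≠ 0 — FAILS

Answer: Both A and B are false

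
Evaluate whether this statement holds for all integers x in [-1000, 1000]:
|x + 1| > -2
An absolute value is never negative, so the left side is ≥ 0 for every x, while the right side is -2. Tightest case in [-1000, 1000] is x = -1:
x = -1: LHS = |(-1) + 1| = |0| = 0; 0 > -2 — holds
Hence LHS − RHS is never zero or negative, i.e. LHS > RHS throughout, so the relation holds for every integer in [-1000, 1000].

No counterexample exists.

Answer: True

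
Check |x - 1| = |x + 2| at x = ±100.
x = 100: LHS = |100 - 1| = |99| = 99, RHS = |100 + 2| = |102| = 102; 99 = 102 — FAILS
x = -100: LHS = |(-100) - 1| = |-101| = 101, RHS = |(-100) + 2| = |-98| = 98; 101 = 98 — FAILS

Answer: No, fails for both x = 100 and x = -100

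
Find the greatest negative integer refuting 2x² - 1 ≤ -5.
Testing negative integers from -1 downward:
x = -1: LHS = 2·(-1)² - 1 = 1; 1 ≤ -5 — FAILS  ← closest negative counterexample to 0

Answer: x = -1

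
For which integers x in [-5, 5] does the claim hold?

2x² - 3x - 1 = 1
Holds for: {2}
Fails for: {-5, -4, -3, -2, -1, 0, 1, 3, 4, 5}

Answer: {2}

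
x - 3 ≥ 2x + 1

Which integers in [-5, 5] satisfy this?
Holds for: {-5, -4}
Fails for: {-3, -2, -1, 0, 1, 2, 3, 4, 5}

Answer: {-5, -4}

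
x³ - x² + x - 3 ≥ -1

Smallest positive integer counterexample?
Testing positive integers:
x = 1: LHS = 1³ - 1² + 1 - 3 = -2; -2 ≥ -1 — FAILS  ← smallest positive counterexample

Answer: x = 1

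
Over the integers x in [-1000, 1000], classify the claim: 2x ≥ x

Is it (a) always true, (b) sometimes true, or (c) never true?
Holds at x = 0: LHS = 2·0 = 0; 0 ≥ 0 — holds
Fails at x = -1: LHS = 2·(-1) = -2; -2 ≥ -1 — FAILS
It is satisfied by some integers in the range but not all.

Answer: Sometimes true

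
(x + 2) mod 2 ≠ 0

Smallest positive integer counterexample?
Testing positive integers:
x = 1: LHS = (1 + 2) mod 2 = 3 mod 2 = 1; 1 ≠ 0 — holds
x = 2: LHS = (2 + 2) mod 2 = 4 mod 2 = 0; 0 ≠ 0 — FAILS  ← smallest positive counterexample

Answer: x = 2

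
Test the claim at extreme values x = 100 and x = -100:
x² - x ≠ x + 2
x = 100: LHS = 100² - 100 = 9900, RHS = 100 + 2 = 102; 9900 ≠ 102 — holds
x = -100: LHS = (-100)² - (-100) = 10100, RHS = (-100) + 2 = -98; 10100 ≠ -98 — holds

Answer: Yes, holds for both x = 100 and x = -100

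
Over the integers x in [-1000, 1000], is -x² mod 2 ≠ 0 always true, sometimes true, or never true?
Holds at x = 1: LHS = (-1²) mod 2 = (-1) mod 2 = 1; 1 ≠ 0 — holds
Fails at x = 0: LHS = (-0²) mod 2 = 0 mod 2 = 0; 0 ≠ 0 — FAILS
It is satisfied by some integers in the range but not all.

Answer: Sometimes true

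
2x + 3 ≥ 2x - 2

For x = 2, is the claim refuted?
Substitute x = 2 into the relation:
x = 2: LHS = 2·2 + 3 = 7, RHS = 2·2 - 2 = 2; 7 ≥ 2 — holds

The relation holds at x = 2, so it is not a counterexample.

Answer: No, x = 2 is not a counterexample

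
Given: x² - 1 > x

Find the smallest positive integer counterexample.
Testing positive integers:
x = 1: LHS = 1² - 1 = 0; 0 > 1 — FAILS  ← smallest positive counterexample

Answer: x = 1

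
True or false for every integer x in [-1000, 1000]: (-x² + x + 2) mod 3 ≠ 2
The claim fails at x = 0:
x = 0: LHS = (-0² + 0 + 2) mod 3 = 2 mod 3 = 2; 2 ≠ 2 — FAILS

Because a single integer refutes it, the statement is false.

Answer: False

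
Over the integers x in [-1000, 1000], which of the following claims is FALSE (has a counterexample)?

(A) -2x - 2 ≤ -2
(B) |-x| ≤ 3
(A) x = -1: LHS = -2·(-1) - 2 = 0; 0 ≤ -2 — FAILS
(B) x = 4: LHS = |-4| = 4; 4 ≤ 3 — FAILS

Answer: Both A and B are false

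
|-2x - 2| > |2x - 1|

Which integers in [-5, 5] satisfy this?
Holds for: {0, 1, 2, 3, 4, 5}
Fails for: {-5, -4, -3, -2, -1}

Answer: {0, 1, 2, 3, 4, 5}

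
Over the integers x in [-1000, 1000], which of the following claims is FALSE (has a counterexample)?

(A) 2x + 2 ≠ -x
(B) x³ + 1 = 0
(A) Track d = LHS − RHS over the integers in [-1000, 1000]. Equality would need d = 0, but d changes sign only between consecutive integers, jumping over 0:
x = -1: LHS = 2·(-1) + 2 = 0, RHS = -(-1) = 1; 0 ≠ 1 — holds  (d = -1)
x = 0: LHS = 2·0 + 2 = 2, RHS = -0 = 0; 2 ≠ 0 — holds  (d = 2)
Away from these crossings d keeps a constant sign, and checking every integer in [-1000, 1000] confirms d ≠ 0 throughout. Hence the two sides are never equal, so the relation holds for every integer in [-1000, 1000].

(B) x = 0: LHS = 0³ + 1 = 1; 1 = 0 — FAILS

Only (B) has a counterexample.

Answer: B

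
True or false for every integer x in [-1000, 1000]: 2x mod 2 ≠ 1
For a polynomial with integer coefficients, its value mod 2 depends only on x mod 2, so it suffices to check one representative of each residue class, x = 0, 1:
x = 0: LHS = (2·0) mod 2 = 0 mod 2 = 0; 0 ≠ 1 — holds
x = 1: LHS = (2·1) mod 2 = 2 mod 2 = 0; 0 ≠ 1 — holds
The relation holds in every residue class, so the relation holds for every integer in [-1000, 1000].

No counterexample exists.

Answer: True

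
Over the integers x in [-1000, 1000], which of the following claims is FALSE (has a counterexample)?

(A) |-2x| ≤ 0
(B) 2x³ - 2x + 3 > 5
(A) x = 1: LHS = |-2·1| = |-2| = 2; 2 ≤ 0 — FAILS
(B) x = 0: LHS = 2·0³ - 2·0 + 3 = 3; 3 > 5 — FAILS

Answer: Both A and B are false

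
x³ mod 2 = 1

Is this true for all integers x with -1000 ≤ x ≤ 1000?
The claim fails at x = 0:
x = 0: LHS = (0³) mod 2 = 0 mod 2 = 0; 0 = 1 — FAILS

Because a single integer refutes it, the statement is false.

Answer: False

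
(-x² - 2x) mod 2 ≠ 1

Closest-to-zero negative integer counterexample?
Testing negative integers from -1 downward:
x = -1: LHS = (-(-1)² - 2·(-1)) mod 2 = 1 mod 2 = 1; 1 ≠ 1 — FAILS  ← closest negative counterexample to 0

Answer: x = -1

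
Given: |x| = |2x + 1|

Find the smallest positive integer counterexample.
Testing positive integers:
x = 1: LHS = |1| = 1, RHS = |2·1 + 1| = |3| = 3; 1 = 3 — FAILS  ← smallest positive counterexample

Answer: x = 1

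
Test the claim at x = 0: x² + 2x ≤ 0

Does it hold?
x = 0: LHS = 0² + 2·0 = 0; 0 ≤ 0 — holds

The relation is satisfied at x = 0.

Answer: Yes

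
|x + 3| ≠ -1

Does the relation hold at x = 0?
x = 0: LHS = |0 + 3| = |3| = 3; 3 ≠ -1 — holds

The relation is satisfied at x = 0.

Answer: Yes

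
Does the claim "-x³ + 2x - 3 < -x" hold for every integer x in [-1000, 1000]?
The claim fails at x = -3:
x = -3: LHS = -(-3)³ + 2·(-3) - 3 = 18, RHS = -(-3) = 3; 18 < 3 — FAILS

Because a single integer refutes it, the statement is false.

Answer: False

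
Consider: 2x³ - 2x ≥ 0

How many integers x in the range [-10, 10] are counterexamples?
Counterexamples in [-10, 10]: {-10, -9, -8, -7, -6, -5, -4, -3, -2}.

Counting them gives 9 values.

Answer: 9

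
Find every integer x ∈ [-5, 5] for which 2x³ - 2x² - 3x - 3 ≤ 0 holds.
Holds for: {-5, -4, -3, -2, -1, 0, 1, 2}
Fails for: {3, 4, 5}

Answer: {-5, -4, -3, -2, -1, 0, 1, 2}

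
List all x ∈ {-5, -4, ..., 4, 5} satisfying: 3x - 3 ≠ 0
Holds for: {-5, -4, -3, -2, -1, 0, 2, 3, 4, 5}
Fails for: {1}

Answer: {-5, -4, -3, -2, -1, 0, 2, 3, 4, 5}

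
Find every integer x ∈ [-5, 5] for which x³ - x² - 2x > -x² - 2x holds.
Holds for: {1, 2, 3, 4, 5}
Fails for: {-5, -4, -3, -2, -1, 0}

Answer: {1, 2, 3, 4, 5}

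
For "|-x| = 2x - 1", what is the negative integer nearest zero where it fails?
Testing negative integers from -1 downward:
x = -1: LHS = |-(-1)| = |1| = 1, RHS = 2·(-1) - 1 = -3; 1 = -3 — FAILS  ← closest negative counterexample to 0

Answer: x = -1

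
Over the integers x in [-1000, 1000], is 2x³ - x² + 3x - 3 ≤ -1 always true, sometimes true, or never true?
Holds at x = 0: LHS = 2·0³ - 0² + 3·0 - 3 = -3; -3 ≤ -1 — holds
Fails at x = 1: LHS = 2·1³ - 1² + 3·1 - 3 = 1; 1 ≤ -1 — FAILS
It is satisfied by some integers in the range but not all.

Answer: Sometimes true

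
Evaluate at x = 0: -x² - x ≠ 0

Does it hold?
x = 0: LHS = -0² - 0 = 0; 0 ≠ 0 — FAILS

The relation fails at x = 0, so x = 0 is a counterexample.

Answer: No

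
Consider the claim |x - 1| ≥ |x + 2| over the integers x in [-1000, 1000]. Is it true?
The claim fails at x = 0:
x = 0: LHS = |0 - 1| = |-1| = 1, RHS = |0 + 2| = |2| = 2; 1 ≥ 2 — FAILS

Because a single integer refutes it, the statement is false.

Answer: False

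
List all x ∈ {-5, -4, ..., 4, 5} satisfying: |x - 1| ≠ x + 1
Holds for: {-5, -4, -3, -2, -1, 1, 2, 3, 4, 5}
Fails for: {0}

Answer: {-5, -4, -3, -2, -1, 1, 2, 3, 4, 5}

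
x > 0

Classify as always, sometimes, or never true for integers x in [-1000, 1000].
Holds at x = 1: 1 > 0 — holds
Fails at x = 0: 0 > 0 — FAILS
It is satisfied by some integers in the range but not all.

Answer: Sometimes true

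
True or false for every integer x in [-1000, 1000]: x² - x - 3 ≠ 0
Track d = LHS − RHS over the integers in [-1000, 1000]. Equality would need d = 0, but d changes sign only between consecutive integers, jumping over 0:
x = -2: LHS = (-2)² - (-2) - 3 = 3; 3 ≠ 0 — holds  (d = 3)
x = -1: LHS = (-1)² - (-1) - 3 = -1; -1 ≠ 0 — holds  (d = -1)
x = 2: LHS = 2² - 2 - 3 = -1; -1 ≠ 0 — holds  (d = -1)
x = 3: LHS = 3² - 3 - 3 = 3; 3 ≠ 0 — holds  (d = 3)
Away from these crossings d keeps a constant sign, and checking every integer in [-1000, 1000] confirms d ≠ 0 throughout. Hence the two sides are never equal, so the relation holds for every integer in [-1000, 1000].

No counterexample exists.

Answer: True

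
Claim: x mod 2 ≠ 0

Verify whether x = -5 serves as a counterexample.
Substitute x = -5 into the relation:
x = -5: LHS = (-5) mod 2 = 1; 1 ≠ 0 — holds

The claim holds here, so x = -5 is not a counterexample. (A counterexample exists elsewhere, e.g. x = 0.)

Answer: No, x = -5 is not a counterexample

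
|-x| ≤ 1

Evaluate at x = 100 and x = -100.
x = 100: LHS = |-100| = 100; 100 ≤ 1 — FAILS
x = -100: LHS = |-(-100)| = |100| = 100; 100 ≤ 1 — FAILS

Answer: No, fails for both x = 100 and x = -100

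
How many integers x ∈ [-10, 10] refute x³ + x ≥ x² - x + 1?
Counterexamples in [-10, 10]: {-10, -9, -8, -7, -6, -5, -4, -3, -2, -1, 0}.

Counting them gives 11 values.

Answer: 11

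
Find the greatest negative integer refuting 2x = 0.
Testing negative integers from -1 downward:
x = -1: LHS = 2·(-1) = -2; -2 = 0 — FAILS  ← closest negative counterexample to 0

Answer: x = -1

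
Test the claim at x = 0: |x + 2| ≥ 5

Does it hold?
x = 0: LHS = |0 + 2| = |2| = 2; 2 ≥ 5 — FAILS

The relation fails at x = 0, so x = 0 is a counterexample.

Answer: No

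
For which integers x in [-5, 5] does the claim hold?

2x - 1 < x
Holds for: {-5, -4, -3, -2, -1, 0}
Fails for: {1, 2, 3, 4, 5}

Answer: {-5, -4, -3, -2, -1, 0}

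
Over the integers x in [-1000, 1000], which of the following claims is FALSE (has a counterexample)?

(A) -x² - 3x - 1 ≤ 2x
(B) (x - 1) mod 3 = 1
(A) x = -1: LHS = -(-1)² - 3·(-1) - 1 = 1, RHS = 2·(-1) = -2; 1 ≤ -2 — FAILS
(B) x = 0: LHS = (0 - 1) mod 3 = (-1) mod 3 = 2; 2 = 1 — FAILS

Answer: Both A and B are false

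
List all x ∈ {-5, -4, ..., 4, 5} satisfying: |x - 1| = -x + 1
Holds for: {-5, -4, -3, -2, -1, 0, 1}
Fails for: {2, 3, 4, 5}

Answer: {-5, -4, -3, -2, -1, 0, 1}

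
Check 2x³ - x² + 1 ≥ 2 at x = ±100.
x = 100: LHS = 2·100³ - 100² + 1 = 1990001; 1990001 ≥ 2 — holds
x = -100: LHS = 2·(-100)³ - (-100)² + 1 = -2009999; -2009999 ≥ 2 — FAILS

Answer: Partially: holds for x = 100, fails for x = -100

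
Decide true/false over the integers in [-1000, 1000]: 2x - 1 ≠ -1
The claim fails at x = 0:
x = 0: LHS = 2·0 - 1 = -1; -1 ≠ -1 — FAILS

Because a single integer refutes it, the statement is false.

Answer: False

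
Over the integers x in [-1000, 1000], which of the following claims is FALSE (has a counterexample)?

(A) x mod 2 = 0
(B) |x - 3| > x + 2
(A) x = 1: LHS = 1 mod 2 = 1; 1 = 0 — FAILS
(B) x = 1: LHS = |1 - 3| = |-2| = 2, RHS = 1 + 2 = 3; 2 > 3 — FAILS

Answer: Both A and B are false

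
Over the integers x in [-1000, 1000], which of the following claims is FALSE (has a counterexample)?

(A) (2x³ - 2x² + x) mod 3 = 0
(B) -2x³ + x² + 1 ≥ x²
(A) x = 1: LHS = (2·1³ - 2·1² + 1) mod 3 = 1 mod 3 = 1; 1 = 0 — FAILS
(B) x = 1: LHS = -2·1³ + 1² + 1 = 0, RHS = 1² = 1; 0 ≥ 1 — FAILS

Answer: Both A and B are false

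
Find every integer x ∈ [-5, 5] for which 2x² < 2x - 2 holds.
Over all integers in [-5, 5], LHS − RHS is smallest at x = 0, where it equals 2:
x = 0: LHS = 2·0² = 0, RHS = 2·0 - 2 = -2; 0 < -2 — FAILS
At the ends of the range:
x = -5: LHS = 2·(-5)² = 50, RHS = 2·(-5) - 2 = -12; 50 < -12 — FAILS
x = 5: LHS = 2·5² = 50, RHS = 2·5 - 2 = 8; 50 < 8 — FAILS
Hence LHS − RHS is never negative, i.e. LHS ≥ RHS throughout, so the claimed relation (<) fails for every integer in [-5, 5].

Answer: None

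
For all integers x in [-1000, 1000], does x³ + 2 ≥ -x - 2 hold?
The claim fails at x = -2:
x = -2: LHS = (-2)³ + 2 = -6, RHS = -(-2) - 2 = 0; -6 ≥ 0 — FAILS

Because a single integer refutes it, the statement is false.

Answer: False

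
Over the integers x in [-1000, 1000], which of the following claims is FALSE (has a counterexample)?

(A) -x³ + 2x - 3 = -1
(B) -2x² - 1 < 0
(A) x = 0: LHS = -0³ + 2·0 - 3 = -3; -3 = -1 — FAILS

(B) Over all integers in [-1000, 1000], LHS − RHS is largest at x = 0, where it equals -1:
x = 0: LHS = -2·0² - 1 = -1; -1 < 0 — holds
At the ends of the range:
x = -1000: LHS = -2·(-1000)² - 1 = -2000001; -2000001 < 0 — holds
x = 1000: LHS = -2·1000² - 1 = -2000001; -2000001 < 0 — holds
Hence LHS − RHS is never zero or positive, i.e. LHS < RHS throughout, so the relation holds for every integer in [-1000, 1000].

Only (A) has a counterexample.

Answer: A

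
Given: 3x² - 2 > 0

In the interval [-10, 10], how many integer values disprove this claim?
Counterexamples in [-10, 10]: {0}.

Counting them gives 1 values.

Answer: 1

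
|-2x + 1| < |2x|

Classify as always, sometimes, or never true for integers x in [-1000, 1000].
Holds at x = 1: LHS = |-2·1 + 1| = |-1| = 1, RHS = |2·1| = |2| = 2; 1 < 2 — holds
Fails at x = 0: LHS = |-2·0 + 1| = |1| = 1, RHS = |2·0| = |0| = 0; 1 < 0 — FAILS
It is satisfied by some integers in the range but not all.

Answer: Sometimes true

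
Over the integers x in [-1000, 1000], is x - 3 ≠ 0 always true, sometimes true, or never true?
Holds at x = 0: LHS = 0 - 3 = -3; -3 ≠ 0 — holds
Fails at x = 3: LHS = 3 - 3 = 0; 0 ≠ 0 — FAILS
It is satisfied by some integers in the range but not all.

Answer: Sometimes true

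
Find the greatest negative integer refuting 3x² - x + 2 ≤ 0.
Testing negative integers from -1 downward:
x = -1: LHS = 3·(-1)² - (-1) + 2 = 6; 6 ≤ 0 — FAILS  ← closest negative counterexample to 0

Answer: x = -1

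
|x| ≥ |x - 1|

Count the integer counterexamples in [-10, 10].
Counterexamples in [-10, 10]: {-10, -9, -8, -7, -6, -5, -4, -3, -2, -1, 0}.

Counting them gives 11 values.

Answer: 11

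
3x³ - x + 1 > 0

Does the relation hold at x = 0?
x = 0: LHS = 3·0³ - 0 + 1 = 1; 1 > 0 — holds

The relation is satisfied at x = 0.

Answer: Yes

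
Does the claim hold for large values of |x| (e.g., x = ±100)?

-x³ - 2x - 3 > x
x = 100: LHS = -100³ - 2·100 - 3 = -1000203; -1000203 > 100 — FAILS
x = -100: LHS = -(-100)³ - 2·(-100) - 3 = 1000197; 1000197 > -100 — holds

Answer: Partially: fails for x = 100, holds for x = -100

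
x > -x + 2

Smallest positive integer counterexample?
Testing positive integers:
x = 1: RHS = -1 + 2 = 1; 1 > 1 — FAILS  ← smallest positive counterexample

Answer: x = 1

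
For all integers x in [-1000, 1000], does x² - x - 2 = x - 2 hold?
The claim fails at x = 1:
x = 1: LHS = 1² - 1 - 2 = -2, RHS = 1 - 2 = -1; -2 = -1 — FAILS

Because a single integer refutes it, the statement is false.

Answer: False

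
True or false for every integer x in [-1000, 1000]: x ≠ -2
The claim fails at x = -2:
x = -2: -2 ≠ -2 — FAILS

Because a single integer refutes it, the statement is false.

Answer: False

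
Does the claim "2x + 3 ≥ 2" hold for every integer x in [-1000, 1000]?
The claim fails at x = -1:
x = -1: LHS = 2·(-1) + 3 = 1; 1 ≥ 2 — FAILS

Because a single integer refutes it, the statement is false.

Answer: False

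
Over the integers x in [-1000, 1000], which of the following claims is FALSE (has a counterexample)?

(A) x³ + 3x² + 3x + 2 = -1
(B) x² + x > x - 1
(A) x = 0: LHS = 0³ + 3·0² + 3·0 + 2 = 2; 2 = -1 — FAILS

(B) Over all integers in [-1000, 1000], LHS − RHS is smallest at x = 0, where it equals 1:
x = 0: LHS = 0² + 0 = 0, RHS = 0 - 1 = -1; 0 > -1 — holds
At the ends of the range:
x = -1000: LHS = (-1000)² + (-1000) = 999000, RHS = (-1000) - 1 = -1001; 999000 > -1001 — holds
x = 1000: LHS = 1000² + 1000 = 1001000, RHS = 1000 - 1 = 999; 1001000 > 999 — holds
Hence LHS − RHS is never zero or negative, i.e. LHS > RHS throughout, so the relation holds for every integer in [-1000, 1000].

Only (A) has a counterexample.

Answer: A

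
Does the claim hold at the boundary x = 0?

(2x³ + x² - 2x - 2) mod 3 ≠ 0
x = 0: LHS = (2·0³ + 0² - 2·0 - 2) mod 3 = (-2) mod 3 = 1; 1 ≠ 0 — holds

The relation is satisfied at x = 0.

Answer: Yes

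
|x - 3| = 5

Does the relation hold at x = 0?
x = 0: LHS = |0 - 3| = |-3| = 3; 3 = 5 — FAILS

The relation fails at x = 0, so x = 0 is a counterexample.

Answer: No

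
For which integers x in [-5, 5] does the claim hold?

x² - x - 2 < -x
Holds for: {-1, 0, 1}
Fails for: {-5, -4, -3, -2, 2, 3, 4, 5}

Answer: {-1, 0, 1}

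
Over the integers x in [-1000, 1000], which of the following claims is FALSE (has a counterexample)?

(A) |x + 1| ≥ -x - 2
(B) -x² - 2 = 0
(A) Over all integers in [-1000, 1000], LHS − RHS is smallest at x = -1, where it equals 1:
x = -1: LHS = |(-1) + 1| = |0| = 0, RHS = -(-1) - 2 = -1; 0 ≥ -1 — holds
At the ends of the range:
x = -1000: LHS = |(-1000) + 1| = |-999| = 999, RHS = -(-1000) - 2 = 998; 999 ≥ 998 — holds
x = 1000: LHS = |1000 + 1| = |1001| = 1001, RHS = -1000 - 2 = -1002; 1001 ≥ -1002 — holds
Hence LHS − RHS is never negative, i.e. LHS ≥ RHS throughout, so the relation holds for every integer in [-1000, 1000].

(B) x = 0: LHS = -0² - 2 = -2; -2 = 0 — FAILS

Only (B) has a counterexample.

Answer: B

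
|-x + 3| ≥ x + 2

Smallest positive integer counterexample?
Testing positive integers:
x = 1: LHS = |-1 + 3| = |2| = 2, RHS = 1 + 2 = 3; 2 ≥ 3 — FAILS  ← smallest positive counterexample

Answer: x = 1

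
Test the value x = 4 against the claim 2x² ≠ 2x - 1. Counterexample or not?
Substitute x = 4 into the relation:
x = 4: LHS = 2·4² = 32, RHS = 2·4 - 1 = 7; 32 ≠ 7 — holds

The relation holds at x = 4, so it is not a counterexample.

Answer: No, x = 4 is not a counterexample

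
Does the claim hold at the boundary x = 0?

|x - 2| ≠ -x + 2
x = 0: LHS = |0 - 2| = |-2| = 2, RHS = -0 + 2 = 2; 2 ≠ 2 — FAILS

The relation fails at x = 0, so x = 0 is a counterexample.

Answer: No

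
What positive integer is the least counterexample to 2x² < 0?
Testing positive integers:
x = 1: LHS = 2·1² = 2; 2 < 0 — FAILS  ← smallest positive counterexample

Answer: x = 1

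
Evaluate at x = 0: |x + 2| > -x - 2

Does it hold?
x = 0: LHS = |0 + 2| = |2| = 2, RHS = -0 - 2 = -2; 2 > -2 — holds

The relation is satisfied at x = 0.

Answer: Yes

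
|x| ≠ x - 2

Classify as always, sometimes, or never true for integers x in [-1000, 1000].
Over all integers in [-1000, 1000], LHS − RHS is always positive; it is smallest at x = 0, where it equals 2:
x = 0: LHS = |0| = 0, RHS = 0 - 2 = -2; 0 ≠ -2 — holds
At the ends of the range:
x = -1000: LHS = |-1000| = 1000, RHS = (-1000) - 2 = -1002; 1000 ≠ -1002 — holds
x = 1000: LHS = |1000| = 1000, RHS = 1000 - 2 = 998; 1000 ≠ 998 — holds
Hence LHS − RHS is never 0, i.e. the two sides are never equal, so the relation holds for every integer in [-1000, 1000].

No counterexample exists.

Answer: Always true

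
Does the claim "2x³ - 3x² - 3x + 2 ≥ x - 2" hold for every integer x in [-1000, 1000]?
The claim fails at x = 1:
x = 1: LHS = 2·1³ - 3·1² - 3·1 + 2 = -2, RHS = 1 - 2 = -1; -2 ≥ -1 — FAILS

Because a single integer refutes it, the statement is false.

Answer: False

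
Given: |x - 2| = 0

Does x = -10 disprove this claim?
Substitute x = -10 into the relation:
x = -10: LHS = |(-10) - 2| = |-12| = 12; 12 = 0 — FAILS

Since the claim fails at x = -10, this value is a counterexample.

Answer: Yes, x = -10 is a counterexample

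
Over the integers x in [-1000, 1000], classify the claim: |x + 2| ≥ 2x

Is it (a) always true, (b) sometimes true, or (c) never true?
Holds at x = 0: LHS = |0 + 2| = |2| = 2, RHS = 2·0 = 0; 2 ≥ 0 — holds
Fails at x = 3: LHS = |3 + 2| = |5| = 5, RHS = 2·3 = 6; 5 ≥ 6 — FAILS
It is satisfied by some integers in the range but not all.

Answer: Sometimes true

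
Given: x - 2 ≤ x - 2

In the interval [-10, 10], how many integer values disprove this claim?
Over all integers in [-10, 10], LHS − RHS is largest at x = 0, where it equals 0:
x = 0: LHS = 0 - 2 = -2, RHS = 0 - 2 = -2; -2 ≤ -2 — holds
At the ends of the range:
x = -10: LHS = (-10) - 2 = -12, RHS = (-10) - 2 = -12; -12 ≤ -12 — holds
x = 10: LHS = 10 - 2 = 8, RHS = 10 - 2 = 8; 8 ≤ 8 — holds
Hence LHS − RHS is never positive, i.e. LHS ≤ RHS throughout, so the relation holds for every integer in [-10, 10].

No counterexample appears in that range.

Answer: 0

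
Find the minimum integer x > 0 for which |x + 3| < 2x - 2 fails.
Testing positive integers:
x = 1: LHS = |1 + 3| = |4| = 4, RHS = 2·1 - 2 = 0; 4 < 0 — FAILS  ← smallest positive counterexample

Answer: x = 1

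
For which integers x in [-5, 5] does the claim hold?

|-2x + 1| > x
Holds for: {-5, -4, -3, -2, -1, 0, 2, 3, 4, 5}
Fails for: {1}

Answer: {-5, -4, -3, -2, -1, 0, 2, 3, 4, 5}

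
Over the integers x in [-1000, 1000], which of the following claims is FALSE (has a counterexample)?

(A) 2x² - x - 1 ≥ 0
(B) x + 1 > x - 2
(A) x = 0: LHS = 2·0² - 0 - 1 = -1; -1 ≥ 0 — FAILS

(B) Over all integers in [-1000, 1000], LHS − RHS is smallest at x = 0, where it equals 3:
x = 0: LHS = 0 + 1 = 1, RHS = 0 - 2 = -2; 1 > -2 — holds
At the ends of the range:
x = -1000: LHS = (-1000) + 1 = -999, RHS = (-1000) - 2 = -1002; -999 > -1002 — holds
x = 1000: LHS = 1000 + 1 = 1001, RHS = 1000 - 2 = 998; 1001 > 998 — holds
Hence LHS − RHS is never zero or negative, i.e. LHS > RHS throughout, so the relation holds for every integer in [-1000, 1000].

Only (A) has a counterexample.

Answer: A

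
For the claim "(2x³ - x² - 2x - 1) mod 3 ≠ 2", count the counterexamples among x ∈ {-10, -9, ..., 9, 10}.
Counterexamples in [-10, 10]: {-9, -6, -3, 0, 3, 6, 9}.

Counting them gives 7 values.

Answer: 7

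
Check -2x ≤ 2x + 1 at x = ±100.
x = 100: LHS = -2·100 = -200, RHS = 2·100 + 1 = 201; -200 ≤ 201 — holds
x = -100: LHS = -2·(-100) = 200, RHS = 2·(-100) + 1 = -199; 200 ≤ -199 — FAILS

Answer: Partially: holds for x = 100, fails for x = -100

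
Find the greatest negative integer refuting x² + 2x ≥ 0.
Testing negative integers from -1 downward:
x = -1: LHS = (-1)² + 2·(-1) = -1; -1 ≥ 0 — FAILS  ← closest negative counterexample to 0

Answer: x = -1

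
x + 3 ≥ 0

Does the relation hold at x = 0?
x = 0: LHS = 0 + 3 = 3; 3 ≥ 0 — holds

The relation is satisfied at x = 0.

Answer: Yes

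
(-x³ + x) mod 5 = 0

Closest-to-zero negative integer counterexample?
Testing negative integers from -1 downward:
x = -1: LHS = (-(-1)³ + (-1)) mod 5 = 0 mod 5 = 0; 0 = 0 — holds
x = -2: LHS = (-(-2)³ + (-2)) mod 5 = 6 mod 5 = 1; 1 = 0 — FAILS  ← closest negative counterexample to 0

Answer: x = -2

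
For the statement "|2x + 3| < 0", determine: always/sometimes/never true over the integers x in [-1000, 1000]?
An absolute value is never negative, so the left side is ≥ 0 for every x, while the right side is 0. Tightest case in [-1000, 1000] is x = -1:
x = -1: LHS = |2·(-1) + 3| = |1| = 1; 1 < 0 — FAILS
Hence LHS − RHS is never negative, i.e. LHS ≥ RHS throughout, so the claimed relation (<) fails for every integer in [-1000, 1000].

No integer in the range satisfies it.

Answer: Never true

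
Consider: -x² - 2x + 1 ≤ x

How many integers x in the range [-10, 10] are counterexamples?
Counterexamples in [-10, 10]: {-3, -2, -1, 0}.

Counting them gives 4 values.

Answer: 4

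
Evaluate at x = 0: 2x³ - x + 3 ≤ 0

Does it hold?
x = 0: LHS = 2·0³ - 0 + 3 = 3; 3 ≤ 0 — FAILS

The relation fails at x = 0, so x = 0 is a counterexample.

Answer: No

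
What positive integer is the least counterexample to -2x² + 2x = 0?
Testing positive integers:
x = 1: LHS = -2·1² + 2·1 = 0; 0 = 0 — holds
x = 2: LHS = -2·2² + 2·2 = -4; -4 = 0 — FAILS  ← smallest positive counterexample

Answer: x = 2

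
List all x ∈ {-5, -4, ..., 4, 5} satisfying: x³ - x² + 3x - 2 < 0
Holds for: {-5, -4, -3, -2, -1, 0}
Fails for: {1, 2, 3, 4, 5}

Answer: {-5, -4, -3, -2, -1, 0}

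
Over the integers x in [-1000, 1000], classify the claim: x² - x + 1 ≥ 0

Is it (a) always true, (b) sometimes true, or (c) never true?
Over all integers in [-1000, 1000], LHS − RHS is smallest at x = 0, where it equals 1:
x = 0: LHS = 0² - 0 + 1 = 1; 1 ≥ 0 — holds
At the ends of the range:
x = -1000: LHS = (-1000)² - (-1000) + 1 = 1001001; 1001001 ≥ 0 — holds
x = 1000: LHS = 1000² - 1000 + 1 = 999001; 999001 ≥ 0 — holds
Hence LHS − RHS is never negative, i.e. LHS ≥ RHS throughout, so the relation holds for every integer in [-1000, 1000].

No counterexample exists.

Answer: Always true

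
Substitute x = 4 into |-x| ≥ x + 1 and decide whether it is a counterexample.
Substitute x = 4 into the relation:
x = 4: LHS = |-4| = 4, RHS = 4 + 1 = 5; 4 ≥ 5 — FAILS

Since the claim fails at x = 4, this value is a counterexample.

Answer: Yes, x = 4 is a counterexample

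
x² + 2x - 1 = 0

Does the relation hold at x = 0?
x = 0: LHS = 0² + 2·0 - 1 = -1; -1 = 0 — FAILS

The relation fails at x = 0, so x = 0 is a counterexample.

Answer: No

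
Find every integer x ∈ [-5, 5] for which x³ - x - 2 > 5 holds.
Holds for: {3, 4, 5}
Fails for: {-5, -4, -3, -2, -1, 0, 1, 2}

Answer: {3, 4, 5}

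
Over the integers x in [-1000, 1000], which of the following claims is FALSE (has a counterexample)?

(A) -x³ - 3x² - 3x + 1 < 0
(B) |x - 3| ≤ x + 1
(A) x = 0: LHS = -0³ - 3·0² - 3·0 + 1 = 1; 1 < 0 — FAILS
(B) x = 0: LHS = |0 - 3| = |-3| = 3, RHS = 0 + 1 = 1; 3 ≤ 1 — FAILS

Answer: Both A and B are false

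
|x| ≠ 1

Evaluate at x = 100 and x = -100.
x = 100: LHS = |100| = 100; 100 ≠ 1 — holds
x = -100: LHS = |-100| = 100; 100 ≠ 1 — holds

Answer: Yes, holds for both x = 100 and x = -100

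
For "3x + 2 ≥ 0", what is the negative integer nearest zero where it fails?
Testing negative integers from -1 downward:
x = -1: LHS = 3·(-1) + 2 = -1; -1 ≥ 0 — FAILS  ← closest negative counterexample to 0

Answer: x = -1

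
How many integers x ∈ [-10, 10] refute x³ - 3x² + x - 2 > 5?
Counterexamples in [-10, 10]: {-10, -9, -8, -7, -6, -5, -4, -3, -2, -1, 0, 1, 2, 3}.

Counting them gives 14 values.

Answer: 14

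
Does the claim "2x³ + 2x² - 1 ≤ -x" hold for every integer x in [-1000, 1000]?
The claim fails at x = 1:
x = 1: LHS = 2·1³ + 2·1² - 1 = 3; 3 ≤ -1 — FAILS

Because a single integer refutes it, the statement is false.

Answer: False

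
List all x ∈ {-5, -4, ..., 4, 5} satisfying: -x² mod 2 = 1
Holds for: {-5, -3, -1, 1, 3, 5}
Fails for: {-4, -2, 0, 2, 4}

Answer: {-5, -3, -1, 1, 3, 5}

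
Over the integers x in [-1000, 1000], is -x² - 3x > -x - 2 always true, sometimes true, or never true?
Holds at x = 0: LHS = -0² - 3·0 = 0, RHS = -0 - 2 = -2; 0 > -2 — holds
Fails at x = 1: LHS = -1² - 3·1 = -4, RHS = -1 - 2 = -3; -4 > -3 — FAILS
It is satisfied by some integers in the range but not all.

Answer: Sometimes true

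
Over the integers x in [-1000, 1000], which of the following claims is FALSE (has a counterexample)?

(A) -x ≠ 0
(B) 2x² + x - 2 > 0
(A) x = 0: LHS = -0 = 0; 0 ≠ 0 — FAILS
(B) x = 0: LHS = 2·0² + 0 - 2 = -2; -2 > 0 — FAILS

Answer: Both A and B are false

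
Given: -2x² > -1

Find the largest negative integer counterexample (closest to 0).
Testing negative integers from -1 downward:
x = -1: LHS = -2·(-1)² = -2; -2 > -1 — FAILS  ← closest negative counterexample to 0

Answer: x = -1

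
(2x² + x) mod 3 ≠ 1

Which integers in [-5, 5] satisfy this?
Holds for: {-5, -3, -2, 0, 1, 3, 4}
Fails for: {-4, -1, 2, 5}

Answer: {-5, -3, -2, 0, 1, 3, 4}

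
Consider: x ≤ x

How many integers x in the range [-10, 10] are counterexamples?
Over all integers in [-10, 10], LHS − RHS is largest at x = 0, where it equals 0:
x = 0: 0 ≤ 0 — holds
At the ends of the range:
x = -10: -10 ≤ -10 — holds
x = 10: 10 ≤ 10 — holds
Hence LHS − RHS is never positive, i.e. LHS ≤ RHS throughout, so the relation holds for every integer in [-10, 10].

No counterexample appears in that range.

Answer: 0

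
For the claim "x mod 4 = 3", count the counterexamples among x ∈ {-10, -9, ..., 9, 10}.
Counterexamples in [-10, 10]: {-10, -8, -7, -6, -4, -3, -2, 0, 1, 2, 4, 5, 6, 8, 9, 10}.

Counting them gives 16 values.

Answer: 16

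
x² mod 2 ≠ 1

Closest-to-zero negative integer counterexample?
Testing negative integers from -1 downward:
x = -1: LHS = ((-1)²) mod 2 = 1 mod 2 = 1; 1 ≠ 1 — FAILS  ← closest negative counterexample to 0

Answer: x = -1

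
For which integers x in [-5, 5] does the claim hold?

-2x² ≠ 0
Holds for: {-5, -4, -3, -2, -1, 1, 2, 3, 4, 5}
Fails for: {0}

Answer: {-5, -4, -3, -2, -1, 1, 2, 3, 4, 5}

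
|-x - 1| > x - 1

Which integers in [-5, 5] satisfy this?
Over all integers in [-5, 5], LHS − RHS is smallest at x = 0, where it equals 2:
x = 0: LHS = |-0 - 1| = |-1| = 1, RHS = 0 - 1 = -1; 1 > -1 — holds
At the ends of the range:
x = -5: LHS = |-(-5) - 1| = |4| = 4, RHS = (-5) - 1 = -6; 4 > -6 — holds
x = 5: LHS = |-5 - 1| = |-6| = 6, RHS = 5 - 1 = 4; 6 > 4 — holds
Hence LHS − RHS is never zero or negative, i.e. LHS > RHS throughout, so the relation holds for every integer in [-5, 5].

Answer: All integers in [-5, 5]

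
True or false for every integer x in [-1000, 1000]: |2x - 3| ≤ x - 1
The claim fails at x = 0:
x = 0: LHS = |2·0 - 3| = |-3| = 3, RHS = 0 - 1 = -1; 3 ≤ -1 — FAILS

Because a single integer refutes it, the statement is false.

Answer: False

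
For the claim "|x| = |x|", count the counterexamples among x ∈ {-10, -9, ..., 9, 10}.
LHS − RHS = 0 at every integer in [-10, 10]; the two sides always agree. For instance:
x = -10: LHS = |-10| = 10, RHS = |-10| = 10; 10 = 10 — holds
x = 0: LHS = |0| = 0, RHS = |0| = 0; 0 = 0 — holds
x = 10: LHS = |10| = 10, RHS = |10| = 10; 10 = 10 — holds
The sides are never unequal, so the relation holds for every integer in [-10, 10].

No counterexample appears in that range.

Answer: 0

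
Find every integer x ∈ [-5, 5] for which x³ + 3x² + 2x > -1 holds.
Holds for: {-2, -1, 0, 1, 2, 3, 4, 5}
Fails for: {-5, -4, -3}

Answer: {-2, -1, 0, 1, 2, 3, 4, 5}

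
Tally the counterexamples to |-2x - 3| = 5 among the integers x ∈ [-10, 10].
Counterexamples in [-10, 10]: {-10, -9, -8, -7, -6, -5, -3, -2, -1, 0, 2, 3, 4, 5, 6, 7, 8, 9, 10}.

Counting them gives 19 values.

Answer: 19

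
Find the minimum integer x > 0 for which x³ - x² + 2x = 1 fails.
Testing positive integers:
x = 1: LHS = 1³ - 1² + 2·1 = 2; 2 = 1 — FAILS  ← smallest positive counterexample

Answer: x = 1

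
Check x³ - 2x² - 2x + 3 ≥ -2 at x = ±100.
x = 100: LHS = 100³ - 2·100² - 2·100 + 3 = 979803; 979803 ≥ -2 — holds
x = -100: LHS = (-100)³ - 2·(-100)² - 2·(-100) + 3 = -1019797; -1019797 ≥ -2 — FAILS

Answer: Partially: holds for x = 100, fails for x = -100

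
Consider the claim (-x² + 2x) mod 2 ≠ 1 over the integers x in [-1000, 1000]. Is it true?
The claim fails at x = 1:
x = 1: LHS = (-1² + 2·1) mod 2 = 1 mod 2 = 1; 1 ≠ 1 — FAILS

Because a single integer refutes it, the statement is false.

Answer: False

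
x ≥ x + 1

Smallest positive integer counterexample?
Testing positive integers:
x = 1: RHS = 1 + 1 = 2; 1 ≥ 2 — FAILS  ← smallest positive counterexample

Answer: x = 1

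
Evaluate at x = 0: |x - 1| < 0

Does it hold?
x = 0: LHS = |0 - 1| = |-1| = 1; 1 < 0 — FAILS

The relation fails at x = 0, so x = 0 is a counterexample.

Answer: No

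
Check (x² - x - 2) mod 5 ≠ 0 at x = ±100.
x = 100: LHS = (100² - 100 - 2) mod 5 = 9898 mod 5 = 3; 3 ≠ 0 — holds
x = -100: LHS = ((-100)² - (-100) - 2) mod 5 = 10098 mod 5 = 3; 3 ≠ 0 — holds

Answer: Yes, holds for both x = 100 and x = -100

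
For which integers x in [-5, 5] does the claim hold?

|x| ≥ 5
Holds for: {-5, 5}
Fails for: {-4, -3, -2, -1, 0, 1, 2, 3, 4}

Answer: {-5, 5}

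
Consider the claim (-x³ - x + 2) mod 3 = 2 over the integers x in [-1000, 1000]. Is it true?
The claim fails at x = 1:
x = 1: LHS = (-1³ - 1 + 2) mod 3 = 0 mod 3 = 0; 0 = 2 — FAILS

Because a single integer refutes it, the statement is false.

Answer: False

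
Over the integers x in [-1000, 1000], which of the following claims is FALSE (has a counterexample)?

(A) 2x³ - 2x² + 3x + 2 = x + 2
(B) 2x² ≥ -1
(A) x = 1: LHS = 2·1³ - 2·1² + 3·1 + 2 = 5, RHS = 1 + 2 = 3; 5 = 3 — FAILS

(B) Over all integers in [-1000, 1000], LHS − RHS is smallest at x = 0, where it equals 1:
x = 0: LHS = 2·0² = 0; 0 ≥ -1 — holds
At the ends of the range:
x = -1000: LHS = 2·(-1000)² = 2000000; 2000000 ≥ -1 — holds
x = 1000: LHS = 2·1000² = 2000000; 2000000 ≥ -1 — holds
Hence LHS − RHS is never negative, i.e. LHS ≥ RHS throughout, so the relation holds for every integer in [-1000, 1000].

Only (A) has a counterexample.

Answer: A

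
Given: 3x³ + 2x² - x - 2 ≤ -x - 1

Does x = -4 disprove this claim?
Substitute x = -4 into the relation:
x = -4: LHS = 3·(-4)³ + 2·(-4)² - (-4) - 2 = -158, RHS = -(-4) - 1 = 3; -158 ≤ 3 — holds

The claim holds here, so x = -4 is not a counterexample. (A counterexample exists elsewhere, e.g. x = 1.)

Answer: No, x = -4 is not a counterexample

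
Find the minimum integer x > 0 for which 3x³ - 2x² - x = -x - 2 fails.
Testing positive integers:
x = 1: LHS = 3·1³ - 2·1² - 1 = 0, RHS = -1 - 2 = -3; 0 = -3 — FAILS  ← smallest positive counterexample

Answer: x = 1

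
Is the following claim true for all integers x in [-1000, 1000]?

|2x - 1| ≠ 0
Over all integers in [-1000, 1000], LHS − RHS is always positive; it is smallest at x = 0, where it equals 1:
x = 0: LHS = |2·0 - 1| = |-1| = 1; 1 ≠ 0 — holds
At the ends of the range:
x = -1000: LHS = |2·(-1000) - 1| = |-2001| = 2001; 2001 ≠ 0 — holds
x = 1000: LHS = |2·1000 - 1| = |1999| = 1999; 1999 ≠ 0 — holds
Hence LHS − RHS is never 0, i.e. the two sides are never equal, so the relation holds for every integer in [-1000, 1000].

No counterexample exists.

Answer: True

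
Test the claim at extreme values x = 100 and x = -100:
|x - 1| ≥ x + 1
x = 100: LHS = |100 - 1| = |99| = 99, RHS = 100 + 1 = 101; 99 ≥ 101 — FAILS
x = -100: LHS = |(-100) - 1| = |-101| = 101, RHS = (-100) + 1 = -99; 101 ≥ -99 — holds

Answer: Partially: fails for x = 100, holds for x = -100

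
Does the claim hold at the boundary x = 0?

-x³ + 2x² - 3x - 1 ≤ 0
x = 0: LHS = -0³ + 2·0² - 3·0 - 1 = -1; -1 ≤ 0 — holds

The relation is satisfied at x = 0.

Answer: Yes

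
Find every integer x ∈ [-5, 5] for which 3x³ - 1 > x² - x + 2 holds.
Holds for: {2, 3, 4, 5}
Fails for: {-5, -4, -3, -2, -1, 0, 1}

Answer: {2, 3, 4, 5}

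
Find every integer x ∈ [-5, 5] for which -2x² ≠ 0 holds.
Holds for: {-5, -4, -3, -2, -1, 1, 2, 3, 4, 5}
Fails for: {0}

Answer: {-5, -4, -3, -2, -1, 1, 2, 3, 4, 5}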